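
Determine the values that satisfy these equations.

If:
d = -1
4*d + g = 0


Then:
d = -1
g = 4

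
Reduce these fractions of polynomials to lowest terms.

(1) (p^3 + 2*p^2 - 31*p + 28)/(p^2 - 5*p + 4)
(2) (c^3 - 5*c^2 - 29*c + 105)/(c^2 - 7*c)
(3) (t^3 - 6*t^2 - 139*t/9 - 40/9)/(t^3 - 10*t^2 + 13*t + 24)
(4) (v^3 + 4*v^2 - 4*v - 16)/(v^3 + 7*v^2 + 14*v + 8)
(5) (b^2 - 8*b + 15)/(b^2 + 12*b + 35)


(1) = p + 7
(2) = (c^2 + 2*c - 15)/c
(3) = (9*t^2 + 18*t + 5)/(9*t^2 - 18*t - 27)
(4) = (v - 2)/(v + 1)
(5) = (b^2 - 8*b + 15)/(b^2 + 12*b + 35)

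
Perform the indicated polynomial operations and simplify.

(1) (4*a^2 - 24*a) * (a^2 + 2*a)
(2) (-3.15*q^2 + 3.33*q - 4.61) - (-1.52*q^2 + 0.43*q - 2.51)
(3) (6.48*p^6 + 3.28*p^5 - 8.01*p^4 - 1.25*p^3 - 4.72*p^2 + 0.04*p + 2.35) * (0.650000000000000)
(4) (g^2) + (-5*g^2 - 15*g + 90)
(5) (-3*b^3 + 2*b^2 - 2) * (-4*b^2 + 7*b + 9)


(1) = 4*a^4 - 16*a^3 - 48*a^2
(2) = -1.63*q^2 + 2.9*q - 2.1
(3) = 4.212*p^6 + 2.132*p^5 - 5.2065*p^4 - 0.8125*p^3 - 3.068*p^2 + 0.026*p + 1.5275
(4) = -4*g^2 - 15*g + 90
(5) = 12*b^5 - 29*b^4 - 13*b^3 + 26*b^2 - 14*b - 18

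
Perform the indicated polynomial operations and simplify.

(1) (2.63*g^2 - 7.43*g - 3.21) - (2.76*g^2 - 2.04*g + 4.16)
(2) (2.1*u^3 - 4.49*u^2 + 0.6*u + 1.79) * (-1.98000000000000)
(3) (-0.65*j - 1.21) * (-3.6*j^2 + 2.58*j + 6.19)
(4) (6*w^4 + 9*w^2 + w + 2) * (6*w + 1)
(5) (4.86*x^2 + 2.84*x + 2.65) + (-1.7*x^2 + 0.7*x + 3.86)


(1) = -0.13*g^2 - 5.39*g - 7.37
(2) = -4.158*u^3 + 8.8902*u^2 - 1.188*u - 3.5442
(3) = 2.34*j^3 + 2.679*j^2 - 7.1453*j - 7.4899
(4) = 36*w^5 + 6*w^4 + 54*w^3 + 15*w^2 + 13*w + 2
(5) = 3.16*x^2 + 3.54*x + 6.51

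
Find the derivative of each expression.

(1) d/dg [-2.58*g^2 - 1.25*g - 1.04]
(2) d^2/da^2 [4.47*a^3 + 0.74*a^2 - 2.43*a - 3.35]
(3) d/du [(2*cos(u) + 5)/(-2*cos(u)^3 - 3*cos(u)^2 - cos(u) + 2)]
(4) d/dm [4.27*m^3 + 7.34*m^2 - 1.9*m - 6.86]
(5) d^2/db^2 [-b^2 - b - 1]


(1) = -5.16*g - 1.25
(2) = 26.82*a + 1.48
(3) = -(36*cos(u) + 18*cos(2*u) + 2*cos(3*u) + 27)*sin(u)/(2*cos(u)^3 + 3*cos(u)^2 + cos(u) - 2)^2
(4) = 12.81*m^2 + 14.68*m - 1.9
(5) = -2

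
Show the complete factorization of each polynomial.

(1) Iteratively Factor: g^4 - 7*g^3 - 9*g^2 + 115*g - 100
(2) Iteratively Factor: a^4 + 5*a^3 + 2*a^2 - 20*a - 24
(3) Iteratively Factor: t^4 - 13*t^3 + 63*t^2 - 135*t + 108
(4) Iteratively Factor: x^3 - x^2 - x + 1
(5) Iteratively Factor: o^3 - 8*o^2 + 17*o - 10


(1) = (g - 5)*(g^3 - 2*g^2 - 19*g + 20) = (g - 5)^2*(g^2 + 3*g - 4) = (g - 5)^2*(g + 4)*(g - 1)
(2) = (a + 2)*(a^3 + 3*a^2 - 4*a - 12) = (a - 2)*(a + 2)*(a^2 + 5*a + 6) = (a - 2)*(a + 2)^2*(a + 3)
(3) = (t - 3)*(t^3 - 10*t^2 + 33*t - 36) = (t - 3)^2*(t^2 - 7*t + 12) = (t - 3)^3*(t - 4)
(4) = (x - 1)*(x^2 - 1) = (x - 1)^2*(x + 1)
(5) = (o - 1)*(o^2 - 7*o + 10) = (o - 5)*(o - 1)*(o - 2)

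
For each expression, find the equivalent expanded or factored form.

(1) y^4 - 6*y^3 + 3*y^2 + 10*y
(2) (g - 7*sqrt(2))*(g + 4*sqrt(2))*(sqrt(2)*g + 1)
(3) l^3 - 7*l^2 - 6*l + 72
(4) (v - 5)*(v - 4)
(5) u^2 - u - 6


(1) = y*(y - 5)*(y - 2)*(y + 1)
(2) = sqrt(2)*g^3 - 5*g^2 - 59*sqrt(2)*g - 56
(3) = (l - 6)*(l - 4)*(l + 3)
(4) = v^2 - 9*v + 20
(5) = (u - 3)*(u + 2)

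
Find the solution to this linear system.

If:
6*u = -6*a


Then:
a = -u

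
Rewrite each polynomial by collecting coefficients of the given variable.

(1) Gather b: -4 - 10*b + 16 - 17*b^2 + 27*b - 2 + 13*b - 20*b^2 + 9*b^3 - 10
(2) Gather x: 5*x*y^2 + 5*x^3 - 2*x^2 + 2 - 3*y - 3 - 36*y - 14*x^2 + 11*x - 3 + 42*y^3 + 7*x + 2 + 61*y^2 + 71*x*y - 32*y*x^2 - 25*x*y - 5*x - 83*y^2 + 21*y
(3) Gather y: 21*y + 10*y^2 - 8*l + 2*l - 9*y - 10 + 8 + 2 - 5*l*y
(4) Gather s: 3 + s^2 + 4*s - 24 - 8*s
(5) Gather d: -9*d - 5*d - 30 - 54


(1) = 9*b^3 - 37*b^2 + 30*b
(2) = 5*x^3 + x^2*(-32*y - 16) + x*(5*y^2 + 46*y + 13) + 42*y^3 - 22*y^2 - 18*y - 2
(3) = -6*l + 10*y^2 + y*(12 - 5*l)
(4) = s^2 - 4*s - 21
(5) = -14*d - 84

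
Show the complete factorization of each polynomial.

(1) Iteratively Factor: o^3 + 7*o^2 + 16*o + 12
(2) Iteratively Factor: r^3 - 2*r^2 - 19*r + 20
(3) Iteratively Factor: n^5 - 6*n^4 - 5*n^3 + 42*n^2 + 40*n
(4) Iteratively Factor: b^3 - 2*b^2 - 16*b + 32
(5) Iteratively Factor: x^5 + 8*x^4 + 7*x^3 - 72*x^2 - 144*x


(1) = (o + 2)*(o^2 + 5*o + 6) = (o + 2)^2*(o + 3)
(2) = (r + 4)*(r^2 - 6*r + 5) = (r - 5)*(r + 4)*(r - 1)
(3) = (n - 5)*(n^4 - n^3 - 10*n^2 - 8*n) = (n - 5)*(n + 1)*(n^3 - 2*n^2 - 8*n) = n*(n - 5)*(n + 1)*(n^2 - 2*n - 8) = n*(n - 5)*(n + 1)*(n + 2)*(n - 4)
(4) = (b - 2)*(b^2 - 16) = (b - 4)*(b - 2)*(b + 4)
(5) = (x + 4)*(x^4 + 4*x^3 - 9*x^2 - 36*x) = (x - 3)*(x + 4)*(x^3 + 7*x^2 + 12*x) = x*(x - 3)*(x + 4)*(x^2 + 7*x + 12) = x*(x - 3)*(x + 3)*(x + 4)*(x + 4)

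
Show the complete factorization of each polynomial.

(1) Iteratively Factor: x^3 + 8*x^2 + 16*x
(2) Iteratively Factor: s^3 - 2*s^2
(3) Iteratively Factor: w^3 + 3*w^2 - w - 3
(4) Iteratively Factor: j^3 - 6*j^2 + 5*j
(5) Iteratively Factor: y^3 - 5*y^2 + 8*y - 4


(1) = (x)*(x^2 + 8*x + 16) = x*(x + 4)*(x + 4)
(2) = (s)*(s^2 - 2*s) = s^2*(s - 2)
(3) = (w + 1)*(w^2 + 2*w - 3) = (w + 1)*(w + 3)*(w - 1)
(4) = (j - 1)*(j^2 - 5*j) = (j - 5)*(j - 1)*(j)
(5) = (y - 2)*(y^2 - 3*y + 2) = (y - 2)^2*(y - 1)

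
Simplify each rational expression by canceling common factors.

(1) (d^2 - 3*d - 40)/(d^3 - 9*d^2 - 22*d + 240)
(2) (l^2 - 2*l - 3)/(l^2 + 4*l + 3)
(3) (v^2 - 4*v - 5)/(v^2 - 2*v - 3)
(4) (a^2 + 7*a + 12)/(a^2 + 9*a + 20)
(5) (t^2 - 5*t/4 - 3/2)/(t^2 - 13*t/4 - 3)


(1) = 1/(d - 6)
(2) = (l - 3)/(l + 3)
(3) = (v - 5)/(v - 3)
(4) = (a + 3)/(a + 5)
(5) = (t - 2)/(t - 4)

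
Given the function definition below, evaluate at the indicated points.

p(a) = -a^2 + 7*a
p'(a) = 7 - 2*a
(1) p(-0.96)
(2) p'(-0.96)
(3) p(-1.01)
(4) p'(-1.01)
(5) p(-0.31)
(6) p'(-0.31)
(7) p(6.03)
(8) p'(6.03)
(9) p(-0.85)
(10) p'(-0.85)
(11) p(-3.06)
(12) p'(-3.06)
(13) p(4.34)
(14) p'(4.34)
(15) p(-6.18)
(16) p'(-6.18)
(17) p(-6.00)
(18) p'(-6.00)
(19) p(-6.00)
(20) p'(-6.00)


(1) = -7.64
(2) = 8.92
(3) = -8.09
(4) = 9.02
(5) = -2.27
(6) = 7.62
(7) = 5.85
(8) = -5.06
(9) = -6.67
(10) = 8.70
(11) = -30.78
(12) = 13.12
(13) = 11.54
(14) = -1.68
(15) = -81.45
(16) = 19.36
(17) = -78.00
(18) = 19.00
(19) = -78.00
(20) = 19.00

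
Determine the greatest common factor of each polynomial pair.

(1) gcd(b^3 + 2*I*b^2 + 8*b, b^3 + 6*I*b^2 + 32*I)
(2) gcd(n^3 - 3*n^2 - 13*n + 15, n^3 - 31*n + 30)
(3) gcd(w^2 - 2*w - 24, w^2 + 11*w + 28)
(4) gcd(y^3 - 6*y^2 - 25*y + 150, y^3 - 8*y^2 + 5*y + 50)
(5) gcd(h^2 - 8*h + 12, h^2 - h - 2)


(1) = gcd(b*(b - 2*I)*(b + 4*I), (b - 2*I)*(b + 4*I)^2) = b^2 + 2*I*b + 8
(2) = n^2 - 6*n + 5
(3) = gcd((w - 6)*(w + 4), (w + 4)*(w + 7)) = w + 4
(4) = y - 5
(5) = h - 2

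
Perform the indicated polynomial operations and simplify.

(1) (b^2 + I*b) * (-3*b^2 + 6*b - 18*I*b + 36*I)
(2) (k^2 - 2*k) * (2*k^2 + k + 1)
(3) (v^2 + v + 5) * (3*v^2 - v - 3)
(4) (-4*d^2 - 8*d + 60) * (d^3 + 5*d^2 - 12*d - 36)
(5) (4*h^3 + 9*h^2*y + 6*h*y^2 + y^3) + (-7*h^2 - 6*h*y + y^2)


(1) = -3*b^4 + 6*b^3 - 21*I*b^3 + 18*b^2 + 42*I*b^2 - 36*b
(2) = 2*k^4 - 3*k^3 - k^2 - 2*k
(3) = 3*v^4 + 2*v^3 + 11*v^2 - 8*v - 15
(4) = -4*d^5 - 28*d^4 + 68*d^3 + 540*d^2 - 432*d - 2160
(5) = 4*h^3 + 9*h^2*y - 7*h^2 + 6*h*y^2 - 6*h*y + y^3 + y^2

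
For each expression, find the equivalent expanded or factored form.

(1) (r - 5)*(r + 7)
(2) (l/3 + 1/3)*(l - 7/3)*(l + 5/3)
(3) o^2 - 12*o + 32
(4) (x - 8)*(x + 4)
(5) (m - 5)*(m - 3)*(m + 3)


(1) = r^2 + 2*r - 35
(2) = l^3/3 + l^2/9 - 41*l/27 - 35/27
(3) = (o - 8)*(o - 4)
(4) = x^2 - 4*x - 32
(5) = m^3 - 5*m^2 - 9*m + 45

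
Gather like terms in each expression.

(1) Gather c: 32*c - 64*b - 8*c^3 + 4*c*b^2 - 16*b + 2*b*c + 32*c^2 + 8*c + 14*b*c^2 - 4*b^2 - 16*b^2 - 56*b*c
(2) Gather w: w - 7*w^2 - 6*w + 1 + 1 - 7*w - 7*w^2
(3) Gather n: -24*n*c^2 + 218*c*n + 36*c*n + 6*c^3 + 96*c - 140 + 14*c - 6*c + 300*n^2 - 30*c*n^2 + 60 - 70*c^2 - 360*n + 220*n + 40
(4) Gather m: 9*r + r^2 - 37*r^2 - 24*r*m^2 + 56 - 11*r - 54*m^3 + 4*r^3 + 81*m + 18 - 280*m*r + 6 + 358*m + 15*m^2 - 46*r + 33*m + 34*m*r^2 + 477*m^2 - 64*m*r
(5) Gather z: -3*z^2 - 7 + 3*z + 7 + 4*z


(1) = -20*b^2 - 80*b - 8*c^3 + c^2*(14*b + 32) + c*(4*b^2 - 54*b + 40)
(2) = -14*w^2 - 12*w + 2
(3) = 6*c^3 - 70*c^2 + 104*c + n^2*(300 - 30*c) + n*(-24*c^2 + 254*c - 140) - 40
(4) = -54*m^3 + m^2*(492 - 24*r) + m*(34*r^2 - 344*r + 472) + 4*r^3 - 36*r^2 - 48*r + 80
(5) = -3*z^2 + 7*z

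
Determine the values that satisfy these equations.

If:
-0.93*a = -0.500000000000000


Then:
a = 0.54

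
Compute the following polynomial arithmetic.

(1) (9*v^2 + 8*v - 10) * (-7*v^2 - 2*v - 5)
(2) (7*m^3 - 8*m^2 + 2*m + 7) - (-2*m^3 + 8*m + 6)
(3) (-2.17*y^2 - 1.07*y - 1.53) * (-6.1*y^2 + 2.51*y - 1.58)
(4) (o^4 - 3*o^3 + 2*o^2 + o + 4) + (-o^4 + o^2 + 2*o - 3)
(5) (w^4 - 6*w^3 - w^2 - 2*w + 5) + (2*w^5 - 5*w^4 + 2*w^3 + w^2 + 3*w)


(1) = -63*v^4 - 74*v^3 + 9*v^2 - 20*v + 50
(2) = 9*m^3 - 8*m^2 - 6*m + 1
(3) = 13.237*y^4 + 1.0803*y^3 + 10.0759*y^2 - 2.1497*y + 2.4174
(4) = -3*o^3 + 3*o^2 + 3*o + 1
(5) = 2*w^5 - 4*w^4 - 4*w^3 + w + 5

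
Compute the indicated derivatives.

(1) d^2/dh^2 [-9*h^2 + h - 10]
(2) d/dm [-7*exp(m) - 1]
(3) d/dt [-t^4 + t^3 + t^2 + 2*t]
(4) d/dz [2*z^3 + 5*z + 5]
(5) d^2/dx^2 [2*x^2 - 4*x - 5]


(1) = -18
(2) = -7*exp(m)
(3) = -4*t^3 + 3*t^2 + 2*t + 2
(4) = 6*z^2 + 5
(5) = 4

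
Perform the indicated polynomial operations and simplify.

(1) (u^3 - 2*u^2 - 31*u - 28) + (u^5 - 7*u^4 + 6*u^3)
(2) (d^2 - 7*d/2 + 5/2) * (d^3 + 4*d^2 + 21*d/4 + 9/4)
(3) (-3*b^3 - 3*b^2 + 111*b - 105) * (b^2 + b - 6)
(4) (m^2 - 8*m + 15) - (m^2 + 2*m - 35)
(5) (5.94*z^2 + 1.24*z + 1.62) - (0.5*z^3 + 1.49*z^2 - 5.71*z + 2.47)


(1) = u^5 - 7*u^4 + 7*u^3 - 2*u^2 - 31*u - 28
(2) = d^5 + d^4/2 - 25*d^3/4 - 49*d^2/8 + 21*d/4 + 45/8
(3) = -3*b^5 - 6*b^4 + 126*b^3 + 24*b^2 - 771*b + 630
(4) = 50 - 10*m
(5) = -0.5*z^3 + 4.45*z^2 + 6.95*z - 0.85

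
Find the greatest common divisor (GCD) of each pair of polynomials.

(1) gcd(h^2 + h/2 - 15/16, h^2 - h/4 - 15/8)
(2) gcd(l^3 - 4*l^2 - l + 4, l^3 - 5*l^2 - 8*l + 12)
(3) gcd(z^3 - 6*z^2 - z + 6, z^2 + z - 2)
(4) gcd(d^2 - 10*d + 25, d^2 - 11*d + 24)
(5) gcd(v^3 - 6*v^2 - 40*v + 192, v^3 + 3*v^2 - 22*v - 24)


(1) = gcd((h - 3/4)*(h + 5/4), (h - 3/2)*(h + 5/4)) = h + 5/4
(2) = l - 1
(3) = z - 1
(4) = gcd((d - 5)^2, (d - 8)*(d - 3)) = 1
(5) = v^2 + 2*v - 24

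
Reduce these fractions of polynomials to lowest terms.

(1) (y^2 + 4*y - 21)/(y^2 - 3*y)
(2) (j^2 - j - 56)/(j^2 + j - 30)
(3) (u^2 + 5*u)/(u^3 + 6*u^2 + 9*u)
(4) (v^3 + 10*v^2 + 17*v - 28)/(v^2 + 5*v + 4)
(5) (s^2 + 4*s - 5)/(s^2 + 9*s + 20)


(1) = (y + 7)/y
(2) = (j^2 - j - 56)/(j^2 + j - 30)
(3) = (u + 5)/(u^2 + 6*u + 9)
(4) = (v^2 + 6*v - 7)/(v + 1)
(5) = (s - 1)/(s + 4)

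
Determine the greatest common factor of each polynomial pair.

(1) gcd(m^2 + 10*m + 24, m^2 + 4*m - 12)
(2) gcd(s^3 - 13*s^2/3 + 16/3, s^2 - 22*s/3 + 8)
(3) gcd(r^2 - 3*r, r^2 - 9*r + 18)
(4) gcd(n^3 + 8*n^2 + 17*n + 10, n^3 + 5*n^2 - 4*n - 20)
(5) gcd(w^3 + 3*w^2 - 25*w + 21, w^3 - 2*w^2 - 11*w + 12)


(1) = m + 6
(2) = s - 4/3
(3) = r - 3
(4) = n^2 + 7*n + 10
(5) = w - 1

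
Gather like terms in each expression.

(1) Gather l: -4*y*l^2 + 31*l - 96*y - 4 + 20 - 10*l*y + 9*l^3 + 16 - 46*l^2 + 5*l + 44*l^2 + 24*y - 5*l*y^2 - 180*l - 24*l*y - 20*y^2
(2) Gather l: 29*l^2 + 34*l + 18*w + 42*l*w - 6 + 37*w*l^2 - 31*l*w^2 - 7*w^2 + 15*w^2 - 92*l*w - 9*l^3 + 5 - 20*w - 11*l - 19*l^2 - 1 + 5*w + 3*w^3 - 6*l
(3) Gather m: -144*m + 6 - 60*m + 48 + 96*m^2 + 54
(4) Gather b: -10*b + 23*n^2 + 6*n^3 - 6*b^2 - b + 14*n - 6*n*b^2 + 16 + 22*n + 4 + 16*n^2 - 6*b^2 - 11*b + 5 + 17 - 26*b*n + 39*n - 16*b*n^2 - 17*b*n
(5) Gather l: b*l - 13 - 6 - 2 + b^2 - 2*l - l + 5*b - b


(1) = 9*l^3 + l^2*(-4*y - 2) + l*(-5*y^2 - 34*y - 144) - 20*y^2 - 72*y + 32
(2) = -9*l^3 + l^2*(37*w + 10) + l*(-31*w^2 - 50*w + 17) + 3*w^3 + 8*w^2 + 3*w - 2
(3) = 96*m^2 - 204*m + 108
(4) = b^2*(-6*n - 12) + b*(-16*n^2 - 43*n - 22) + 6*n^3 + 39*n^2 + 75*n + 42
(5) = b^2 + 4*b + l*(b - 3) - 21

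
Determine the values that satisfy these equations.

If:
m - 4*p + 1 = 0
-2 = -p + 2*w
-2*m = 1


Then:
m = -1/2
p = 1/8
w = -15/16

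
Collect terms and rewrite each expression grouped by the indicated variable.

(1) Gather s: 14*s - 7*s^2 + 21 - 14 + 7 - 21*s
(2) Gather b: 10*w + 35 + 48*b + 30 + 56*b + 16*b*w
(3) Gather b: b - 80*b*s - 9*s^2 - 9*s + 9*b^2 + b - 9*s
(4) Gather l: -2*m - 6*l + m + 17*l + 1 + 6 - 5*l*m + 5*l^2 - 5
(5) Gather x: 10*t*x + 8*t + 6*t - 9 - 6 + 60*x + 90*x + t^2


(1) = -7*s^2 - 7*s + 14
(2) = b*(16*w + 104) + 10*w + 65
(3) = 9*b^2 + b*(2 - 80*s) - 9*s^2 - 18*s
(4) = 5*l^2 + l*(11 - 5*m) - m + 2
(5) = t^2 + 14*t + x*(10*t + 150) - 15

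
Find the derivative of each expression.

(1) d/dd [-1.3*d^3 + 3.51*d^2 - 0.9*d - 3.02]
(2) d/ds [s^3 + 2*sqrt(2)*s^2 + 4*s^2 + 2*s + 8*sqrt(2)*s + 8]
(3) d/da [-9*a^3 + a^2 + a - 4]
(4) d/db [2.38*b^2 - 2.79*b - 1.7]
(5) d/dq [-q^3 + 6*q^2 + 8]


(1) = -3.9*d^2 + 7.02*d - 0.9
(2) = 3*s^2 + 4*sqrt(2)*s + 8*s + 2 + 8*sqrt(2)
(3) = -27*a^2 + 2*a + 1
(4) = 4.76*b - 2.79
(5) = 3*q*(4 - q)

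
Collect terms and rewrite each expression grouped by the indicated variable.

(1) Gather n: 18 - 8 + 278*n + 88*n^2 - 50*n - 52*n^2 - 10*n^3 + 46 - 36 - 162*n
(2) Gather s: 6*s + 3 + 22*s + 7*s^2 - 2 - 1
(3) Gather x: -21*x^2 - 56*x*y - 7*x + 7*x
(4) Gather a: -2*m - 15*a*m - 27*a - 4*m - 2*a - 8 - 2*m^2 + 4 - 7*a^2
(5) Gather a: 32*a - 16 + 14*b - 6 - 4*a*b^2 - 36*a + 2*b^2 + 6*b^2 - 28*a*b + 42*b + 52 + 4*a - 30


(1) = -10*n^3 + 36*n^2 + 66*n + 20
(2) = 7*s^2 + 28*s
(3) = -21*x^2 - 56*x*y
(4) = -7*a^2 + a*(-15*m - 29) - 2*m^2 - 6*m - 4
(5) = a*(-4*b^2 - 28*b) + 8*b^2 + 56*b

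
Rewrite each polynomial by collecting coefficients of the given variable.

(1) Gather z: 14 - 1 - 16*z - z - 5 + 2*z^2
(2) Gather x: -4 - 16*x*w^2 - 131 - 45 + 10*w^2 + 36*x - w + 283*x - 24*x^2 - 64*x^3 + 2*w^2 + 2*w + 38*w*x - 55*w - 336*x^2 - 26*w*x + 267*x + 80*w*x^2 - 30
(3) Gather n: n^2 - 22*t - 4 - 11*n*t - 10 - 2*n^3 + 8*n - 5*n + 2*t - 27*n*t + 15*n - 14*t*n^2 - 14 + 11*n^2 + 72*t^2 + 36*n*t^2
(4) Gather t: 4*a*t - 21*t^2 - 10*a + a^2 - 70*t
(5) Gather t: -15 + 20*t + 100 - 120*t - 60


(1) = 2*z^2 - 17*z + 8
(2) = 12*w^2 - 54*w - 64*x^3 + x^2*(80*w - 360) + x*(-16*w^2 + 12*w + 586) - 210
(3) = -2*n^3 + n^2*(12 - 14*t) + n*(36*t^2 - 38*t + 18) + 72*t^2 - 20*t - 28
(4) = a^2 - 10*a - 21*t^2 + t*(4*a - 70)
(5) = 25 - 100*t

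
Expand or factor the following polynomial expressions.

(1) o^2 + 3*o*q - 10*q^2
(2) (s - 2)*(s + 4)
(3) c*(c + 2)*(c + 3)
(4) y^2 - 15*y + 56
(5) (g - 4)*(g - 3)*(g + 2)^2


(1) = (o - 2*q)*(o + 5*q)
(2) = s^2 + 2*s - 8
(3) = c^3 + 5*c^2 + 6*c
(4) = (y - 8)*(y - 7)
(5) = g^4 - 3*g^3 - 12*g^2 + 20*g + 48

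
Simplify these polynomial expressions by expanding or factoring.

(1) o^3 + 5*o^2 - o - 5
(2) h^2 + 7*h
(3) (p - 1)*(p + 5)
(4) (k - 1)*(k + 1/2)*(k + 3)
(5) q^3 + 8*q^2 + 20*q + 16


(1) = (o - 1)*(o + 1)*(o + 5)
(2) = h*(h + 7)
(3) = p^2 + 4*p - 5
(4) = k^3 + 5*k^2/2 - 2*k - 3/2
(5) = (q + 2)^2*(q + 4)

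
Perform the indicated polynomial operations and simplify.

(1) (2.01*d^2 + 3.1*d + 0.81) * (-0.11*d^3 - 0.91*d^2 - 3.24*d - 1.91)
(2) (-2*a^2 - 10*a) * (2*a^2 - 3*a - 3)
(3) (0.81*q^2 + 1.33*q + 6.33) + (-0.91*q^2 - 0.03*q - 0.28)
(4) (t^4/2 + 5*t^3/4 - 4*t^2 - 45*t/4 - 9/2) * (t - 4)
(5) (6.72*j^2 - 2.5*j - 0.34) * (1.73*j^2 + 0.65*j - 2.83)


(1) = -0.2211*d^5 - 2.1701*d^4 - 9.4225*d^3 - 14.6202*d^2 - 8.5454*d - 1.5471
(2) = -4*a^4 - 14*a^3 + 36*a^2 + 30*a
(3) = -0.1*q^2 + 1.3*q + 6.05
(4) = t^5/2 - 3*t^4/4 - 9*t^3 + 19*t^2/4 + 81*t/2 + 18
(5) = 11.6256*j^4 + 0.043*j^3 - 21.2308*j^2 + 6.854*j + 0.9622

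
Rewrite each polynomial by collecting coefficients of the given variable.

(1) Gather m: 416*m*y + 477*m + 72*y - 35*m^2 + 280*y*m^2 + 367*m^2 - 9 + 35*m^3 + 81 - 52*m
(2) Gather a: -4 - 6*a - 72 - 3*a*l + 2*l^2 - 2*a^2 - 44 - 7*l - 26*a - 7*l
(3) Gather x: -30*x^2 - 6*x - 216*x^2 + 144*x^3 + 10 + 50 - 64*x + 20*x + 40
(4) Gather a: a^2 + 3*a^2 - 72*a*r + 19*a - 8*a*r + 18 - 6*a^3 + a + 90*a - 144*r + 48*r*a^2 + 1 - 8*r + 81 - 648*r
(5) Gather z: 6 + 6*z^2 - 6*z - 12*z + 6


(1) = 35*m^3 + m^2*(280*y + 332) + m*(416*y + 425) + 72*y + 72
(2) = -2*a^2 + a*(-3*l - 32) + 2*l^2 - 14*l - 120
(3) = 144*x^3 - 246*x^2 - 50*x + 100
(4) = -6*a^3 + a^2*(48*r + 4) + a*(110 - 80*r) - 800*r + 100
(5) = 6*z^2 - 18*z + 12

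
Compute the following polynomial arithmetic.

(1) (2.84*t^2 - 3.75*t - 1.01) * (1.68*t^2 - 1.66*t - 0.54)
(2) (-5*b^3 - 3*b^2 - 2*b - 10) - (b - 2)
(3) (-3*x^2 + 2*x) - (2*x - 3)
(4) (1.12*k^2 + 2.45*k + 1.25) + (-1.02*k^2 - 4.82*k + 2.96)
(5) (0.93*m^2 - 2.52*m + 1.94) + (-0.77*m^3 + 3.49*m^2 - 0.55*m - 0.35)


(1) = 4.7712*t^4 - 11.0144*t^3 + 2.9946*t^2 + 3.7016*t + 0.5454
(2) = -5*b^3 - 3*b^2 - 3*b - 8
(3) = 3 - 3*x^2
(4) = 0.1*k^2 - 2.37*k + 4.21
(5) = -0.77*m^3 + 4.42*m^2 - 3.07*m + 1.59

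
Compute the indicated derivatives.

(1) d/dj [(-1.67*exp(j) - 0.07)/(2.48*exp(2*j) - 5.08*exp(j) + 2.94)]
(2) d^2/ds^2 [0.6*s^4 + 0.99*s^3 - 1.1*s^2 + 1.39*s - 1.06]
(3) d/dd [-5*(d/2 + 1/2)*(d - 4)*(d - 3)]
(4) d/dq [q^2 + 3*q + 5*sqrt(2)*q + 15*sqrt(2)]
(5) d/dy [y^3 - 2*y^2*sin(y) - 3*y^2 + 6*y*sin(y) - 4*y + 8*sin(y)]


(1) = (4.1416*exp(2*j) + 0.3472*exp(j) - 5.2654)*exp(j)/(6.1504*exp(4*j) - 25.1968*exp(3*j) + 40.3888*exp(2*j) - 29.8704*exp(j) + 8.6436)
(2) = 7.2*s^2 + 5.94*s - 2.2
(3) = -15*d^2/2 + 30*d - 25/2
(4) = 2*q + 3 + 5*sqrt(2)
(5) = -2*y^2*cos(y) + 3*y^2 - 4*y*sin(y) + 6*y*cos(y) - 6*y + 6*sin(y) + 8*cos(y) - 4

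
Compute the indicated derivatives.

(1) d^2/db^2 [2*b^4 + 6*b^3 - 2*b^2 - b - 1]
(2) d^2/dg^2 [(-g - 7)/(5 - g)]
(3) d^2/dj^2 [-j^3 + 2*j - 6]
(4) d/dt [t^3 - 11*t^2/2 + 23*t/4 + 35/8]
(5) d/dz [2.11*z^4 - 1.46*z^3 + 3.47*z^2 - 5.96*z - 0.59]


(1) = 24*b^2 + 36*b - 4
(2) = 24/(g - 5)^3
(3) = -6*j
(4) = 3*t^2 - 11*t + 23/4
(5) = 8.44*z^3 - 4.38*z^2 + 6.94*z - 5.96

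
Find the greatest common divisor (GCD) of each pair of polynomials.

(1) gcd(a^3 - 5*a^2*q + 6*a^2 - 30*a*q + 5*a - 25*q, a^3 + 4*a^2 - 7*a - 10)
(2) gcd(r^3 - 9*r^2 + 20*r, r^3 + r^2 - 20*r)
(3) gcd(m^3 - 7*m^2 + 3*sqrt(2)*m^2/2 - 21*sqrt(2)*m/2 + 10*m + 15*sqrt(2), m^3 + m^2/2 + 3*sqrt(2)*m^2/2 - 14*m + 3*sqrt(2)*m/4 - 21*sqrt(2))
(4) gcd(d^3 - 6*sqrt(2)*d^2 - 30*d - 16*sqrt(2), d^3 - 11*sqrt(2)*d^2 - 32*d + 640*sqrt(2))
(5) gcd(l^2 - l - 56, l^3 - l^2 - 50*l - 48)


(1) = a^2 + 6*a + 5
(2) = gcd(r*(r - 5)*(r - 4), r*(r - 4)*(r + 5)) = r^2 - 4*r
(3) = gcd((m - 5)*(m - 2)*(m + 3*sqrt(2)/2), (m - 7/2)*(m + 4)*(m + 3*sqrt(2)/2)) = m + 3*sqrt(2)/2
(4) = gcd((d - 8*sqrt(2))*(d + sqrt(2))^2, (d - 8*sqrt(2))^2*(d + 5*sqrt(2))) = d - 8*sqrt(2)
(5) = gcd((l - 8)*(l + 7), (l - 8)*(l + 1)*(l + 6)) = l - 8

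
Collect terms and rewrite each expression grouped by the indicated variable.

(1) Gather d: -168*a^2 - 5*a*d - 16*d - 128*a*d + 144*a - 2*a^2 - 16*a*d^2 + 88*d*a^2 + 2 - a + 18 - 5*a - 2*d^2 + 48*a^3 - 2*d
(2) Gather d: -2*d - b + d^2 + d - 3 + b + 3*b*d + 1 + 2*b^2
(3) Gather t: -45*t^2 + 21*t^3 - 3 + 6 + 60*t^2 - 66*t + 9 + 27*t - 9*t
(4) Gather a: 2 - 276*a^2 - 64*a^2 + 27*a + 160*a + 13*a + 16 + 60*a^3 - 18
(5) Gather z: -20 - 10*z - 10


(1) = 48*a^3 - 170*a^2 + 138*a + d^2*(-16*a - 2) + d*(88*a^2 - 133*a - 18) + 20
(2) = 2*b^2 + d^2 + d*(3*b - 1) - 2
(3) = 21*t^3 + 15*t^2 - 48*t + 12
(4) = 60*a^3 - 340*a^2 + 200*a
(5) = -10*z - 30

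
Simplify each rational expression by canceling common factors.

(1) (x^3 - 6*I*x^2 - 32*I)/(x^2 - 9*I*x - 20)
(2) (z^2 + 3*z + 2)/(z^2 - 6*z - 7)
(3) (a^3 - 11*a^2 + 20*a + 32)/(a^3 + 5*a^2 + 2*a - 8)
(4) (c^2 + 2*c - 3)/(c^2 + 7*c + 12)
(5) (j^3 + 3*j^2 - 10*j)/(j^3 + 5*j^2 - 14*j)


(1) = (x^2 - 2*I*x + 8)/(x - 5*I)
(2) = (z + 2)/(z - 7)
(3) = (a^3 - 11*a^2 + 20*a + 32)/(a^3 + 5*a^2 + 2*a - 8)
(4) = (c - 1)/(c + 4)
(5) = (j + 5)/(j + 7)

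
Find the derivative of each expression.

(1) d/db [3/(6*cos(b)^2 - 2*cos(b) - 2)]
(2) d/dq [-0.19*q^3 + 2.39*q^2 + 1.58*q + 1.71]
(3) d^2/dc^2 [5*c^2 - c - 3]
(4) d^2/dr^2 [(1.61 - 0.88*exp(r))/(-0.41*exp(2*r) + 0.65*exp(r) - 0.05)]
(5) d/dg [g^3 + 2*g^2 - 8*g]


(1) = 3*(6*cos(b) - 1)*sin(b)/(2*(-3*cos(b)^2 + cos(b) + 1)^2)
(2) = -0.57*q^2 + 4.78*q + 1.58
(3) = 10
(4) = (0.147928*exp(4*r) - 0.848044*exp(3*r) + 1.178955*exp(2*r) - 0.519605*exp(r) - 0.050125)*exp(r)/(0.068921*exp(6*r) - 0.327795*exp(5*r) + 0.54489*exp(4*r) - 0.354575*exp(3*r) + 0.06645*exp(2*r) - 0.004875*exp(r) + 0.000125)
(5) = 3*g^2 + 4*g - 8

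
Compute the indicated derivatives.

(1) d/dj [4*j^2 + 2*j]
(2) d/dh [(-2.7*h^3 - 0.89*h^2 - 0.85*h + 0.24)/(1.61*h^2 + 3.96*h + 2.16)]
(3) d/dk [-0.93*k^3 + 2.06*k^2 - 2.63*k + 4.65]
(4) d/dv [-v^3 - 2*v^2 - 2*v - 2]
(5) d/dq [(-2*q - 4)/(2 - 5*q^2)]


(1) = 8*j + 2
(2) = (-4.347*h^4 - 21.384*h^3 - 19.6519*h^2 - 4.6176*h - 2.7864)/(2.5921*h^4 + 12.7512*h^3 + 22.6368*h^2 + 17.1072*h + 4.6656)
(3) = -2.79*k^2 + 4.12*k - 2.63
(4) = -3*v^2 - 4*v - 2
(5) = 2*(5*q^2 - 10*q*(q + 2) - 2)/(5*q^2 - 2)^2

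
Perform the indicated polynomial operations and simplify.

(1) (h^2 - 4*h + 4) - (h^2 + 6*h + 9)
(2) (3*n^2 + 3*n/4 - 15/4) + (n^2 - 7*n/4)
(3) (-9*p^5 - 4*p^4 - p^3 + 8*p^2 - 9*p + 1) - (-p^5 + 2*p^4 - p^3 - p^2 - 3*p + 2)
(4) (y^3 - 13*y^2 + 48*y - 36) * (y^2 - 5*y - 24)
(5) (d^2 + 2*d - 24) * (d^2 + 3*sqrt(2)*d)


(1) = -10*h - 5
(2) = 4*n^2 - n - 15/4
(3) = -8*p^5 - 6*p^4 + 9*p^2 - 6*p - 1
(4) = y^5 - 18*y^4 + 89*y^3 + 36*y^2 - 972*y + 864
(5) = d^4 + 2*d^3 + 3*sqrt(2)*d^3 - 24*d^2 + 6*sqrt(2)*d^2 - 72*sqrt(2)*d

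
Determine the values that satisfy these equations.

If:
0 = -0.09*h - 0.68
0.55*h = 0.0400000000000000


Then:
No Solution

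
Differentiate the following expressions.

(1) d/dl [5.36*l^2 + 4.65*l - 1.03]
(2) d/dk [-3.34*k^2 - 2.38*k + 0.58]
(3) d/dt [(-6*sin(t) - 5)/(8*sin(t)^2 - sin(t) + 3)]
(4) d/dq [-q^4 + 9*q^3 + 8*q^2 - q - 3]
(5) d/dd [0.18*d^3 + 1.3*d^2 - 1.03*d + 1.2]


(1) = 10.72*l + 4.65
(2) = -6.68*k - 2.38
(3) = (48*sin(t)^2 + 80*sin(t) - 23)*cos(t)/(8*sin(t)^2 - sin(t) + 3)^2
(4) = -4*q^3 + 27*q^2 + 16*q - 1
(5) = 0.54*d^2 + 2.6*d - 1.03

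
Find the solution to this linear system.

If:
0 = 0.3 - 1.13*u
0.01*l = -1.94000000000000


Then:
l = -194.00
u = 0.27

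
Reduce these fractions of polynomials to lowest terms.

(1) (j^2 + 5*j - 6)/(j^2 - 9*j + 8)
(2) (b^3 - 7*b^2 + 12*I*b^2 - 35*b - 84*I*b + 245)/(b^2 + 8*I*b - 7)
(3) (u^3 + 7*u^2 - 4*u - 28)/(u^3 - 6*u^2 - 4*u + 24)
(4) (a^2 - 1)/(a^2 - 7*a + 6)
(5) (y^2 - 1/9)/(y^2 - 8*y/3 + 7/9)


(1) = (j + 6)/(j - 8)
(2) = (b^2 + b*(-7 + 5*I) - 35*I)/(b + I)
(3) = (u + 7)/(u - 6)
(4) = (a + 1)/(a - 6)
(5) = (3*y + 1)/(3*y - 7)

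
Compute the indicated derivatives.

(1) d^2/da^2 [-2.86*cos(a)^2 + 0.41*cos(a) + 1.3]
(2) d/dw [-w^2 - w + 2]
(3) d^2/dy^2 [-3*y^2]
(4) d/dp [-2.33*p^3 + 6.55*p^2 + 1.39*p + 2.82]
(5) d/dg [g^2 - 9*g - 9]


(1) = -0.41*cos(a) + 5.72*cos(2*a)
(2) = -2*w - 1
(3) = -6
(4) = -6.99*p^2 + 13.1*p + 1.39
(5) = 2*g - 9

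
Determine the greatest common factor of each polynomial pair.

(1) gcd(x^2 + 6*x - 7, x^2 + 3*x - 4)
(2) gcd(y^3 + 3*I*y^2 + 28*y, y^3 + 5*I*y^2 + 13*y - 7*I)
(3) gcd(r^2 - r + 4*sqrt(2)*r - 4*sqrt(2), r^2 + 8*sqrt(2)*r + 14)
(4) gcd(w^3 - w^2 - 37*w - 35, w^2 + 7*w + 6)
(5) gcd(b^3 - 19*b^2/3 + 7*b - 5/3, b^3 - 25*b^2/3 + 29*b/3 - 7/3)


(1) = x - 1
(2) = gcd(y*(y - 4*I)*(y + 7*I), (y - I)^2*(y + 7*I)) = y + 7*I
(3) = gcd((r - 1)*(r + 4*sqrt(2)), (r + sqrt(2))*(r + 7*sqrt(2))) = 1
(4) = w + 1
(5) = gcd((b - 5)*(b - 1)*(b - 1/3), (b - 7)*(b - 1)*(b - 1/3)) = b^2 - 4*b/3 + 1/3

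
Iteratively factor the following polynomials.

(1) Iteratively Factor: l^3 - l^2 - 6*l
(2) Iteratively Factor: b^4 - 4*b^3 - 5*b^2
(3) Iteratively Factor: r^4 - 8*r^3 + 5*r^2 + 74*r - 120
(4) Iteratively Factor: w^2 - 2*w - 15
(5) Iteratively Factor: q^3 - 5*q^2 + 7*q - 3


(1) = (l + 2)*(l^2 - 3*l) = (l - 3)*(l + 2)*(l)
(2) = (b)*(b^3 - 4*b^2 - 5*b) = b*(b - 5)*(b^2 + b) = b*(b - 5)*(b + 1)*(b)
(3) = (r - 4)*(r^3 - 4*r^2 - 11*r + 30) = (r - 4)*(r - 2)*(r^2 - 2*r - 15) = (r - 5)*(r - 4)*(r - 2)*(r + 3)
(4) = (w + 3)*(w - 5)
(5) = (q - 3)*(q^2 - 2*q + 1) = (q - 3)*(q - 1)*(q - 1)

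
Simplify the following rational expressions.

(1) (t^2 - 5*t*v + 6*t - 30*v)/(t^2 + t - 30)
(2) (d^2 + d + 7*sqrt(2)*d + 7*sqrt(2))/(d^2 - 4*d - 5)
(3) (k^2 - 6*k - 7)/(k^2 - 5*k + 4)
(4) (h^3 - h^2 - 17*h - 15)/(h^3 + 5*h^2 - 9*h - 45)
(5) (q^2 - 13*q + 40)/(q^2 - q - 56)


(1) = (t - 5*v)/(t - 5)
(2) = (d + 7*sqrt(2))/(d - 5)
(3) = (k^2 - 6*k - 7)/(k^2 - 5*k + 4)
(4) = (h^2 - 4*h - 5)/(h^2 + 2*h - 15)
(5) = (q - 5)/(q + 7)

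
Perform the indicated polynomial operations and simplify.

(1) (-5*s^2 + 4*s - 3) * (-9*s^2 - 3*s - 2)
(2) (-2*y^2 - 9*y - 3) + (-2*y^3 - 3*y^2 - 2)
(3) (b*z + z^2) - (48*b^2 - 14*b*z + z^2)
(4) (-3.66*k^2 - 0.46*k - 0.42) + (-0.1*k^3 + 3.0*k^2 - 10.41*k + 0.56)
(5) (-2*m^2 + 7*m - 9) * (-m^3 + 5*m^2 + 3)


(1) = 45*s^4 - 21*s^3 + 25*s^2 + s + 6
(2) = -2*y^3 - 5*y^2 - 9*y - 5
(3) = -48*b^2 + 15*b*z
(4) = -0.1*k^3 - 0.66*k^2 - 10.87*k + 0.14
(5) = 2*m^5 - 17*m^4 + 44*m^3 - 51*m^2 + 21*m - 27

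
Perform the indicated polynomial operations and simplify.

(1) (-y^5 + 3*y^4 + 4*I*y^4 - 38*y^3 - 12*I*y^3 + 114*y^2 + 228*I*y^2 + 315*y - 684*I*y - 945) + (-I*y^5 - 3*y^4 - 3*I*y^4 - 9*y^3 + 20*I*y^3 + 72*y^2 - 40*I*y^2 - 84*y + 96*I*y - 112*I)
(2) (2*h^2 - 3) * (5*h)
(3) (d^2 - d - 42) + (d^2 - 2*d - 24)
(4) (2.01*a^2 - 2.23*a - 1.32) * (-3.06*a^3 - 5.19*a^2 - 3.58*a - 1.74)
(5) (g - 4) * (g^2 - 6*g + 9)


(1) = -y^5 - I*y^5 + I*y^4 - 47*y^3 + 8*I*y^3 + 186*y^2 + 188*I*y^2 + 231*y - 588*I*y - 945 - 112*I
(2) = 10*h^3 - 15*h
(3) = 2*d^2 - 3*d - 66
(4) = -6.1506*a^5 - 3.6081*a^4 + 8.4171*a^3 + 11.3368*a^2 + 8.6058*a + 2.2968
(5) = g^3 - 10*g^2 + 33*g - 36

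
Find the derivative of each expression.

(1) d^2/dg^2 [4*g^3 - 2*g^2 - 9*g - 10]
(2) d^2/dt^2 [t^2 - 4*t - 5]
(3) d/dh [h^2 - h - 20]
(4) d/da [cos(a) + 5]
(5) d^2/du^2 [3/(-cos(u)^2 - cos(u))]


(1) = 24*g - 4
(2) = 2
(3) = 2*h - 1
(4) = -sin(a)
(5) = 3*((1 - cos(2*u))^2 - 15*cos(u)/4 + 3*cos(2*u)/2 + 3*cos(3*u)/4 - 9/2)/((cos(u) + 1)^3*cos(u)^3)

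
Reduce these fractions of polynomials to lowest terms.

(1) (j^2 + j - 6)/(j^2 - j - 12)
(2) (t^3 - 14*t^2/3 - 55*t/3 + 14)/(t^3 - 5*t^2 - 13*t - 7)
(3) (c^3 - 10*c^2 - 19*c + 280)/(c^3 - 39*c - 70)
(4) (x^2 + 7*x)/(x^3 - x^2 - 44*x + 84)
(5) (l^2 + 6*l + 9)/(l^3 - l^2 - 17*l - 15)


(1) = (j - 2)/(j - 4)
(2) = (3*t^2 + 7*t - 6)/(3*t^2 + 6*t + 3)
(3) = (c - 8)/(c + 2)
(4) = x/(x^2 - 8*x + 12)
(5) = (l + 3)/(l^2 - 4*l - 5)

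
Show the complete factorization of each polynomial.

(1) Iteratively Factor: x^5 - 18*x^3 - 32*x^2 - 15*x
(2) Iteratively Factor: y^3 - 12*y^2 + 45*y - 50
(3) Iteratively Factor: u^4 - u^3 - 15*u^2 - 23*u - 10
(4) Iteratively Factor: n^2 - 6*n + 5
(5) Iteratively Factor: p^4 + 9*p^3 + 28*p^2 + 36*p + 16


(1) = (x + 3)*(x^4 - 3*x^3 - 9*x^2 - 5*x) = (x + 1)*(x + 3)*(x^3 - 4*x^2 - 5*x) = (x - 5)*(x + 1)*(x + 3)*(x^2 + x) = x*(x - 5)*(x + 1)*(x + 3)*(x + 1)
(2) = (y - 2)*(y^2 - 10*y + 25) = (y - 5)*(y - 2)*(y - 5)
(3) = (u + 1)*(u^3 - 2*u^2 - 13*u - 10) = (u + 1)*(u + 2)*(u^2 - 4*u - 5) = (u - 5)*(u + 1)*(u + 2)*(u + 1)
(4) = (n - 5)*(n - 1)
(5) = (p + 2)*(p^3 + 7*p^2 + 14*p + 8) = (p + 2)*(p + 4)*(p^2 + 3*p + 2) = (p + 2)^2*(p + 4)*(p + 1)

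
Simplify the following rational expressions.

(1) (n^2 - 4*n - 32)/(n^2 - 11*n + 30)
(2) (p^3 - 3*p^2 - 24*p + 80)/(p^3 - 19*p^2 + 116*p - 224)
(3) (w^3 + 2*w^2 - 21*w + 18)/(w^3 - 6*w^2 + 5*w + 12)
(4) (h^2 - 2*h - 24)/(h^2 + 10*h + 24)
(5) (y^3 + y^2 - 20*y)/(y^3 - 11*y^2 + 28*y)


(1) = (n^2 - 4*n - 32)/(n^2 - 11*n + 30)
(2) = (p^2 + p - 20)/(p^2 - 15*p + 56)
(3) = (w^2 + 5*w - 6)/(w^2 - 3*w - 4)
(4) = (h - 6)/(h + 6)
(5) = (y + 5)/(y - 7)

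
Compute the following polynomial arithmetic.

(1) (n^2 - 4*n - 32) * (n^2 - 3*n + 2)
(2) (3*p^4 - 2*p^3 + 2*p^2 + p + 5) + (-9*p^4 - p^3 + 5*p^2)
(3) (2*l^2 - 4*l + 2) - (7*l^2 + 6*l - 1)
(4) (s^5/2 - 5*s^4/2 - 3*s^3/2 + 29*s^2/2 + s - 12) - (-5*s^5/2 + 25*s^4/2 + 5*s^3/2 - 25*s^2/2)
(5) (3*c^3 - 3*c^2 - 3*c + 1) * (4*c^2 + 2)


(1) = n^4 - 7*n^3 - 18*n^2 + 88*n - 64
(2) = -6*p^4 - 3*p^3 + 7*p^2 + p + 5
(3) = -5*l^2 - 10*l + 3
(4) = 3*s^5 - 15*s^4 - 4*s^3 + 27*s^2 + s - 12
(5) = 12*c^5 - 12*c^4 - 6*c^3 - 2*c^2 - 6*c + 2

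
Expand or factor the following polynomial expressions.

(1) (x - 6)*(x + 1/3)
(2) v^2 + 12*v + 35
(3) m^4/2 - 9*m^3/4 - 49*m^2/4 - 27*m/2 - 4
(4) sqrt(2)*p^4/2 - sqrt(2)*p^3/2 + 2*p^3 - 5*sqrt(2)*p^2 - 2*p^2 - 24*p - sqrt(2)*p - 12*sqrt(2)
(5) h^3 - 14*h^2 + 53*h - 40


(1) = x^2 - 17*x/3 - 2
(2) = (v + 5)*(v + 7)
(3) = (m/2 + 1)*(m - 8)*(m + 1/2)*(m + 1)
(4) = (p - 4)*(p + 3)*(p + sqrt(2))*(sqrt(2)*p/2 + 1)
(5) = (h - 8)*(h - 5)*(h - 1)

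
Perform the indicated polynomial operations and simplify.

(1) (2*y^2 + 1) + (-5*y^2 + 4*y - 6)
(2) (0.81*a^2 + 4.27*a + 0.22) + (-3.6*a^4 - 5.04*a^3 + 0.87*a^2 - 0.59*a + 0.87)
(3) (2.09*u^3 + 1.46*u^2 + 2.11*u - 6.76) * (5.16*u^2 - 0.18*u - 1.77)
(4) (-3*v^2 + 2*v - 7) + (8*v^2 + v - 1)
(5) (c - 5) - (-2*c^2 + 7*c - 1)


(1) = -3*y^2 + 4*y - 5
(2) = -3.6*a^4 - 5.04*a^3 + 1.68*a^2 + 3.68*a + 1.09
(3) = 10.7844*u^5 + 7.1574*u^4 + 6.9255*u^3 - 37.8456*u^2 - 2.5179*u + 11.9652
(4) = 5*v^2 + 3*v - 8
(5) = 2*c^2 - 6*c - 4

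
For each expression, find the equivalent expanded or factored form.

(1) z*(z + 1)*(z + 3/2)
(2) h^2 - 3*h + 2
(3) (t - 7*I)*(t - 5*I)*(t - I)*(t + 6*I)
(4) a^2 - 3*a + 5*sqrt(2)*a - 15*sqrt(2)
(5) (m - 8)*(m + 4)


(1) = z^3 + 5*z^2/2 + 3*z/2
(2) = (h - 2)*(h - 1)
(3) = t^4 - 7*I*t^3 + 31*t^2 - 247*I*t - 210
(4) = (a - 3)*(a + 5*sqrt(2))
(5) = m^2 - 4*m - 32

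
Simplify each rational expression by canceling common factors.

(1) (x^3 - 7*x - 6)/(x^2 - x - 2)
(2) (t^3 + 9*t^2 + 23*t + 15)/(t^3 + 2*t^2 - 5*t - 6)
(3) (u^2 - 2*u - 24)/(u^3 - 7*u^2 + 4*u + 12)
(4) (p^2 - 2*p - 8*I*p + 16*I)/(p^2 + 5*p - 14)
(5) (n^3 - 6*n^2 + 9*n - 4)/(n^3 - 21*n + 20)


(1) = (x^2 - x - 6)/(x - 2)
(2) = (t + 5)/(t - 2)
(3) = (u + 4)/(u^2 - u - 2)
(4) = (p - 8*I)/(p + 7)
(5) = (n - 1)/(n + 5)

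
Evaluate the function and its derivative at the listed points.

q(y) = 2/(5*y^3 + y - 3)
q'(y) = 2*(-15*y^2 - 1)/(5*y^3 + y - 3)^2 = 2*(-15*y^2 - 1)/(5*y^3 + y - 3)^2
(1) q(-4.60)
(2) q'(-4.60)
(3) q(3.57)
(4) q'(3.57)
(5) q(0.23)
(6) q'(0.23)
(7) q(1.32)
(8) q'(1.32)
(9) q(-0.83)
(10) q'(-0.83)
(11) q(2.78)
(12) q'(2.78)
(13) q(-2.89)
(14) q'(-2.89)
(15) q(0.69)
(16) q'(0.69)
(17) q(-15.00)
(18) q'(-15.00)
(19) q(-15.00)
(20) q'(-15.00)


(1) = -0.00
(2) = -0.00
(3) = 0.01
(4) = -0.01
(5) = -0.74
(6) = -0.49
(7) = 0.20
(8) = -0.56
(9) = -0.30
(10) = -0.51
(11) = 0.02
(12) = -0.02
(13) = -0.02
(14) = -0.02
(15) = -3.00
(16) = -36.55
(17) = -0.00
(18) = -0.00
(19) = -0.00
(20) = -0.00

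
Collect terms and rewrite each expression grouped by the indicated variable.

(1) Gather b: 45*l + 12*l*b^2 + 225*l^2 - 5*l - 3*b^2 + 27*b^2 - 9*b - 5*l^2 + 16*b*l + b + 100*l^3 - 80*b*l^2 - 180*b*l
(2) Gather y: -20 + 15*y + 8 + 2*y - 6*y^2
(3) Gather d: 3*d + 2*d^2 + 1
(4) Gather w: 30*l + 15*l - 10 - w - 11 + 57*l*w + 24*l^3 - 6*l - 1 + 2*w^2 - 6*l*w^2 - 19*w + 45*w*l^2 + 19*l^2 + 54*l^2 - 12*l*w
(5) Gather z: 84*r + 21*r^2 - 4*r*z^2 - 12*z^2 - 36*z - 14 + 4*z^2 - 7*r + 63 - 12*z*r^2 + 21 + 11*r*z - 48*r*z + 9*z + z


(1) = b^2*(12*l + 24) + b*(-80*l^2 - 164*l - 8) + 100*l^3 + 220*l^2 + 40*l
(2) = -6*y^2 + 17*y - 12
(3) = 2*d^2 + 3*d + 1
(4) = 24*l^3 + 73*l^2 + 39*l + w^2*(2 - 6*l) + w*(45*l^2 + 45*l - 20) - 22
(5) = 21*r^2 + 77*r + z^2*(-4*r - 8) + z*(-12*r^2 - 37*r - 26) + 70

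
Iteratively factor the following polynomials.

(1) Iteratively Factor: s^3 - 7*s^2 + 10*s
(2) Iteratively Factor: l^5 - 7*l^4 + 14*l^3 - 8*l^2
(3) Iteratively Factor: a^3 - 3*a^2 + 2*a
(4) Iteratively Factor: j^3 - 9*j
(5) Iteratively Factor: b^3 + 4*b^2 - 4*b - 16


(1) = (s - 2)*(s^2 - 5*s) = s*(s - 2)*(s - 5)
(2) = (l)*(l^4 - 7*l^3 + 14*l^2 - 8*l) = l^2*(l^3 - 7*l^2 + 14*l - 8) = l^2*(l - 2)*(l^2 - 5*l + 4) = l^2*(l - 4)*(l - 2)*(l - 1)
(3) = (a - 1)*(a^2 - 2*a) = a*(a - 1)*(a - 2)
(4) = (j + 3)*(j^2 - 3*j) = (j - 3)*(j + 3)*(j)
(5) = (b + 4)*(b^2 - 4) = (b + 2)*(b + 4)*(b - 2)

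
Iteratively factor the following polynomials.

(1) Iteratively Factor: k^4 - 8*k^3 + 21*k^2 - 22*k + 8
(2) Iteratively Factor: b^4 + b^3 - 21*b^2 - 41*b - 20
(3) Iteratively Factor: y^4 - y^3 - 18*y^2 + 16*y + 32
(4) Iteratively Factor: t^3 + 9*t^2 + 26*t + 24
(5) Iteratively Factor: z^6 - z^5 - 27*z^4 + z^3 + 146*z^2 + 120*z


(1) = (k - 1)*(k^3 - 7*k^2 + 14*k - 8) = (k - 1)^2*(k^2 - 6*k + 8) = (k - 4)*(k - 1)^2*(k - 2)
(2) = (b - 5)*(b^3 + 6*b^2 + 9*b + 4) = (b - 5)*(b + 1)*(b^2 + 5*b + 4) = (b - 5)*(b + 1)*(b + 4)*(b + 1)
(3) = (y - 4)*(y^3 + 3*y^2 - 6*y - 8) = (y - 4)*(y - 2)*(y^2 + 5*y + 4) = (y - 4)*(y - 2)*(y + 4)*(y + 1)
(4) = (t + 4)*(t^2 + 5*t + 6) = (t + 2)*(t + 4)*(t + 3)
(5) = (z + 4)*(z^5 - 5*z^4 - 7*z^3 + 29*z^2 + 30*z) = (z + 2)*(z + 4)*(z^4 - 7*z^3 + 7*z^2 + 15*z) = (z - 5)*(z + 2)*(z + 4)*(z^3 - 2*z^2 - 3*z) = z*(z - 5)*(z + 2)*(z + 4)*(z^2 - 2*z - 3) = z*(z - 5)*(z + 1)*(z + 2)*(z + 4)*(z - 3)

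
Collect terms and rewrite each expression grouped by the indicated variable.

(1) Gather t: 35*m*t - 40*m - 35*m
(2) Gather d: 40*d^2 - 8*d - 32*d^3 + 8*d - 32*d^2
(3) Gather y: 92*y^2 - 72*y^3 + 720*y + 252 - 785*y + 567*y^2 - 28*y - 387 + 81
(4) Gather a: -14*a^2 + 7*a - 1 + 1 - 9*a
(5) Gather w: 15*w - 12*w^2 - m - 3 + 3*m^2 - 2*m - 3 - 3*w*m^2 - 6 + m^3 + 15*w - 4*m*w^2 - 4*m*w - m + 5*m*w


(1) = 35*m*t - 75*m
(2) = -32*d^3 + 8*d^2
(3) = -72*y^3 + 659*y^2 - 93*y - 54
(4) = -14*a^2 - 2*a
(5) = m^3 + 3*m^2 - 4*m + w^2*(-4*m - 12) + w*(-3*m^2 + m + 30) - 12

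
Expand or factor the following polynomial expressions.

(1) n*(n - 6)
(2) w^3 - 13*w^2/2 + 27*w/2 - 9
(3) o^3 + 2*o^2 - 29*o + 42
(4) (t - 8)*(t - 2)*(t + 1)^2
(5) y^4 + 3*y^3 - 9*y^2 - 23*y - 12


(1) = n^2 - 6*n
(2) = (w - 3)*(w - 2)*(w - 3/2)
(3) = (o - 3)*(o - 2)*(o + 7)
(4) = t^4 - 8*t^3 - 3*t^2 + 22*t + 16
(5) = (y - 3)*(y + 1)^2*(y + 4)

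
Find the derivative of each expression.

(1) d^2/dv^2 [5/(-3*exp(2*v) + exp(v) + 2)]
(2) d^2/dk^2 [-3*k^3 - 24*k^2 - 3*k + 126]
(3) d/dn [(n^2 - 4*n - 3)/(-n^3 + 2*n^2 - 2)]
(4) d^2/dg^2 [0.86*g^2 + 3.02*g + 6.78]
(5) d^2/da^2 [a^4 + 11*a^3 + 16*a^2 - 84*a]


(1) = 5*(2*(6*exp(v) - 1)^2*exp(v) + (12*exp(v) - 1)*(-3*exp(2*v) + exp(v) + 2))*exp(v)/(-3*exp(2*v) + exp(v) + 2)^3
(2) = -18*k - 48
(3) = (-n*(3*n - 4)*(-n^2 + 4*n + 3) + 2*(2 - n)*(n^3 - 2*n^2 + 2))/(n^3 - 2*n^2 + 2)^2
(4) = 1.72000000000000
(5) = 12*a^2 + 66*a + 32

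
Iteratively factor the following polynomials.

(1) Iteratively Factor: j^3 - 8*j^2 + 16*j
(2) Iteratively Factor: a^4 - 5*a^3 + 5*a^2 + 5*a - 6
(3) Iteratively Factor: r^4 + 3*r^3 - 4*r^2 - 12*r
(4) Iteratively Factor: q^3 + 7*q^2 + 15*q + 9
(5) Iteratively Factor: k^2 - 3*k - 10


(1) = (j - 4)*(j^2 - 4*j) = j*(j - 4)*(j - 4)
(2) = (a - 3)*(a^3 - 2*a^2 - a + 2) = (a - 3)*(a + 1)*(a^2 - 3*a + 2) = (a - 3)*(a - 1)*(a + 1)*(a - 2)
(3) = (r + 2)*(r^3 + r^2 - 6*r) = (r - 2)*(r + 2)*(r^2 + 3*r) = r*(r - 2)*(r + 2)*(r + 3)
(4) = (q + 1)*(q^2 + 6*q + 9) = (q + 1)*(q + 3)*(q + 3)
(5) = (k - 5)*(k + 2)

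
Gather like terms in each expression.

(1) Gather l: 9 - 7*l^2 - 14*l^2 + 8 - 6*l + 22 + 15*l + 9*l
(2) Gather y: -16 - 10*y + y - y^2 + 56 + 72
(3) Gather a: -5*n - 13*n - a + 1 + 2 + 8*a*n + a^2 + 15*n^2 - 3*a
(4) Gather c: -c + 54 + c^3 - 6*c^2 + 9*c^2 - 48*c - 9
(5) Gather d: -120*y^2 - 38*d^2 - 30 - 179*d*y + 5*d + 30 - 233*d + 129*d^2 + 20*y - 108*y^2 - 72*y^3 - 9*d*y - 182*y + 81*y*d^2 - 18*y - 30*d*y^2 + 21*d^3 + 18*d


(1) = -21*l^2 + 18*l + 39
(2) = -y^2 - 9*y + 112
(3) = a^2 + a*(8*n - 4) + 15*n^2 - 18*n + 3
(4) = c^3 + 3*c^2 - 49*c + 45
(5) = 21*d^3 + d^2*(81*y + 91) + d*(-30*y^2 - 188*y - 210) - 72*y^3 - 228*y^2 - 180*y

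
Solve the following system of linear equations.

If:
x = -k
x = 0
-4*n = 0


Then:
k = 0
n = 0
x = 0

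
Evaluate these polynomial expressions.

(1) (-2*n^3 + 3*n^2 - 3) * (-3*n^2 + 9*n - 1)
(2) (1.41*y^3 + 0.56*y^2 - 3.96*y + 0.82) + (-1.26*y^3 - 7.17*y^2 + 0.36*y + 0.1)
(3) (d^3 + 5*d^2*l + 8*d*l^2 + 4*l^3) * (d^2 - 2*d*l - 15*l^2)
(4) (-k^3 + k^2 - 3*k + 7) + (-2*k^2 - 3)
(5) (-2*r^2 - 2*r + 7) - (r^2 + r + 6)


(1) = 6*n^5 - 27*n^4 + 29*n^3 + 6*n^2 - 27*n + 3
(2) = 0.15*y^3 - 6.61*y^2 - 3.6*y + 0.92
(3) = d^5 + 3*d^4*l - 17*d^3*l^2 - 87*d^2*l^3 - 128*d*l^4 - 60*l^5
(4) = -k^3 - k^2 - 3*k + 4
(5) = -3*r^2 - 3*r + 1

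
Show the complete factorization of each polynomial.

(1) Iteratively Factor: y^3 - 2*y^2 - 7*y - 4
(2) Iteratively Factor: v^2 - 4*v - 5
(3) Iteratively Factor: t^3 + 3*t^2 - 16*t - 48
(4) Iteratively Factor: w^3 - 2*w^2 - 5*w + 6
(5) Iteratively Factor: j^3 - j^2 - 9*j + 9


(1) = (y - 4)*(y^2 + 2*y + 1) = (y - 4)*(y + 1)*(y + 1)
(2) = (v + 1)*(v - 5)
(3) = (t + 3)*(t^2 - 16) = (t - 4)*(t + 3)*(t + 4)
(4) = (w - 1)*(w^2 - w - 6) = (w - 3)*(w - 1)*(w + 2)
(5) = (j - 3)*(j^2 + 2*j - 3) = (j - 3)*(j + 3)*(j - 1)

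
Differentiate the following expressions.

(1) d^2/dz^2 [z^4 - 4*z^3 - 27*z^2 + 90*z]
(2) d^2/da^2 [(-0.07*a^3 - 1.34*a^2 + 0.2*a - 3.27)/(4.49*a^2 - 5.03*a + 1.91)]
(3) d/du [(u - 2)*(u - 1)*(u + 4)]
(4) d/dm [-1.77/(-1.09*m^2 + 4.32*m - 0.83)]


(1) = 12*z^2 - 24*z - 54
(2) = (-54.804456*a^3 - 322.55586*a^2 + 431.288532*a - 115.315488)/(90.518849*a^6 - 304.215909*a^5 + 456.320496*a^4 - 386.084189*a^3 + 194.114064*a^2 - 55.049829*a + 6.967871)
(3) = 3*u^2 + 2*u - 10
(4) = (7.6464 - 3.8586*m)/(1.09*m^2 - 4.32*m + 0.83)^2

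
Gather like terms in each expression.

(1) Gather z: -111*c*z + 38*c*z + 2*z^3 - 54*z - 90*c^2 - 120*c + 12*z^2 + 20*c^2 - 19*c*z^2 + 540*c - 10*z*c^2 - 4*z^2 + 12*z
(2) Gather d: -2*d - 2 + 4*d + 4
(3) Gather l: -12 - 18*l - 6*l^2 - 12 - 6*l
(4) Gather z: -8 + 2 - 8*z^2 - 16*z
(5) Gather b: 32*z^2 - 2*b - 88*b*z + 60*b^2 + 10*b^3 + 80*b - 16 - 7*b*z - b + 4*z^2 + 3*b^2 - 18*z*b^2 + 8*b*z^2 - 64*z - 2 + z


(1) = -70*c^2 + 420*c + 2*z^3 + z^2*(8 - 19*c) + z*(-10*c^2 - 73*c - 42)
(2) = 2*d + 2
(3) = -6*l^2 - 24*l - 24
(4) = -8*z^2 - 16*z - 6
(5) = 10*b^3 + b^2*(63 - 18*z) + b*(8*z^2 - 95*z + 77) + 36*z^2 - 63*z - 18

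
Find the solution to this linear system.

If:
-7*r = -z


Then:
r = z/7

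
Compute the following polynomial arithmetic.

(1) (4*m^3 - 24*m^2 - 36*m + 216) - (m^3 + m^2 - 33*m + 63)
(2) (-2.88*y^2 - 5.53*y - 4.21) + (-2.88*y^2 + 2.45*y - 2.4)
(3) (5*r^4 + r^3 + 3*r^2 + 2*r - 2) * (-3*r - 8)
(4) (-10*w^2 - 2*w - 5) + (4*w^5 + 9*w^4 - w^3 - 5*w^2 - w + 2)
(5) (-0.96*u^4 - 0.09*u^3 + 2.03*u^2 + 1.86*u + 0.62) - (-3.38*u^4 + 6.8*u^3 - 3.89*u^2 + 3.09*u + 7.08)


(1) = 3*m^3 - 25*m^2 - 3*m + 153
(2) = -5.76*y^2 - 3.08*y - 6.61
(3) = -15*r^5 - 43*r^4 - 17*r^3 - 30*r^2 - 10*r + 16
(4) = 4*w^5 + 9*w^4 - w^3 - 15*w^2 - 3*w - 3
(5) = 2.42*u^4 - 6.89*u^3 + 5.92*u^2 - 1.23*u - 6.46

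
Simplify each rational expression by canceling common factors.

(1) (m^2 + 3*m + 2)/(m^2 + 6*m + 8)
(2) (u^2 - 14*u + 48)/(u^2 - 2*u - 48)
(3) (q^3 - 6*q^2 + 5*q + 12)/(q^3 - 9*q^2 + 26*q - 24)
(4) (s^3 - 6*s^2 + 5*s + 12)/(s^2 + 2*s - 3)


(1) = (m + 1)/(m + 4)
(2) = (u - 6)/(u + 6)
(3) = (q + 1)/(q - 2)
(4) = (s^3 - 6*s^2 + 5*s + 12)/(s^2 + 2*s - 3)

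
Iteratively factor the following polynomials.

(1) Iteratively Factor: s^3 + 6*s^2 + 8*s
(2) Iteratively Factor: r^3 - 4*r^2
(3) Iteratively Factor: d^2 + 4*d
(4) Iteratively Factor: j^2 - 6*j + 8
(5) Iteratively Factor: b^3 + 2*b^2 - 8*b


(1) = (s + 4)*(s^2 + 2*s) = s*(s + 4)*(s + 2)
(2) = (r)*(r^2 - 4*r) = r*(r - 4)*(r)
(3) = (d)*(d + 4)
(4) = (j - 4)*(j - 2)
(5) = (b + 4)*(b^2 - 2*b) = (b - 2)*(b + 4)*(b)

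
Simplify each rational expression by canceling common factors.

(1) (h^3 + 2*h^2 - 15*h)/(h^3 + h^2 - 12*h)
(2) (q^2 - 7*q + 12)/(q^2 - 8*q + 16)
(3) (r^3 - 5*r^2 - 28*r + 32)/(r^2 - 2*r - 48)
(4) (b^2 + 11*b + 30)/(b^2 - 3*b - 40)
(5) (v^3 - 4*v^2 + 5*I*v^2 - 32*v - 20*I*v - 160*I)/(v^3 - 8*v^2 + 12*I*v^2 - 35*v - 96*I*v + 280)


(1) = (h + 5)/(h + 4)
(2) = (q - 3)/(q - 4)
(3) = (r^2 + 3*r - 4)/(r + 6)
(4) = (b + 6)/(b - 8)
(5) = (v + 4)/(v + 7*I)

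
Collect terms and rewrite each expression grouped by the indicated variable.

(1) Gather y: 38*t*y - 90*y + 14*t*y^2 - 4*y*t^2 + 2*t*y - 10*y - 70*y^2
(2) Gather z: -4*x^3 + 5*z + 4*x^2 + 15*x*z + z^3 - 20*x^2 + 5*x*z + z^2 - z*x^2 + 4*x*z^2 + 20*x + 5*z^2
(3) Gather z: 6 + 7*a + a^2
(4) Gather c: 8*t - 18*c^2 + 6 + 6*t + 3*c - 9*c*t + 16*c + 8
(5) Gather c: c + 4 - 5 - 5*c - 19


(1) = y^2*(14*t - 70) + y*(-4*t^2 + 40*t - 100)
(2) = -4*x^3 - 16*x^2 + 20*x + z^3 + z^2*(4*x + 6) + z*(-x^2 + 20*x + 5)
(3) = a^2 + 7*a + 6
(4) = -18*c^2 + c*(19 - 9*t) + 14*t + 14
(5) = -4*c - 20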